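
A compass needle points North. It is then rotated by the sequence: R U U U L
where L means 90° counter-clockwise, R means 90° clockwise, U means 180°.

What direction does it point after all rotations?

Start: North
  R (right (90° clockwise)) -> East
  U (U-turn (180°)) -> West
  U (U-turn (180°)) -> East
  U (U-turn (180°)) -> West
  L (left (90° counter-clockwise)) -> South
Final: South

Answer: Final heading: South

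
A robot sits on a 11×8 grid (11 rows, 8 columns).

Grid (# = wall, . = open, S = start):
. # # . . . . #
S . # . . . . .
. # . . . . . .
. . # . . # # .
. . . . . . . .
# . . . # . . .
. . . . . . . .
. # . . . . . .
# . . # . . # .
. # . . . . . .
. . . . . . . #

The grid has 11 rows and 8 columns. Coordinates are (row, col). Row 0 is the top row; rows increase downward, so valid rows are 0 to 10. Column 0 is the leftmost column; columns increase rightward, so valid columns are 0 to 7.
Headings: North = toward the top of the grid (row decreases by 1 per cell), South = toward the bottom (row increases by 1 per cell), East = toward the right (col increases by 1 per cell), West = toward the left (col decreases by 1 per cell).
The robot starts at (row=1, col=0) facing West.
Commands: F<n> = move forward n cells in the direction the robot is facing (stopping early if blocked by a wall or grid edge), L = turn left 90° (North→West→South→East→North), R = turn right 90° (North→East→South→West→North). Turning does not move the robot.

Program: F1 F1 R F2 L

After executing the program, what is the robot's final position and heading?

Answer: Final position: (row=0, col=0), facing West

Derivation:
Start: (row=1, col=0), facing West
  F1: move forward 0/1 (blocked), now at (row=1, col=0)
  F1: move forward 0/1 (blocked), now at (row=1, col=0)
  R: turn right, now facing North
  F2: move forward 1/2 (blocked), now at (row=0, col=0)
  L: turn left, now facing West
Final: (row=0, col=0), facing West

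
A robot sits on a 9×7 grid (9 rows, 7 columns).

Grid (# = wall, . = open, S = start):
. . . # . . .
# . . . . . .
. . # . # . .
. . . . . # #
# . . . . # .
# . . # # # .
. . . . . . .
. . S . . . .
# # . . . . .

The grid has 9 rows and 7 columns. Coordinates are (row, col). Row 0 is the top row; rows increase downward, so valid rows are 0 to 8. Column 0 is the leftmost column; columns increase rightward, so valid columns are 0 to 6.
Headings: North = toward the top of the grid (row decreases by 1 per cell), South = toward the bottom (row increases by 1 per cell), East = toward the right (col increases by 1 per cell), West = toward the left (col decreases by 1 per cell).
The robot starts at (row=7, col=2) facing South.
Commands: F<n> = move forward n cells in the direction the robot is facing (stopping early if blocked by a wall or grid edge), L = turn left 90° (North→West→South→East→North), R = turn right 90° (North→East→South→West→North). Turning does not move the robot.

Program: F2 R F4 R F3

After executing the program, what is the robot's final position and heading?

Answer: Final position: (row=5, col=2), facing North

Derivation:
Start: (row=7, col=2), facing South
  F2: move forward 1/2 (blocked), now at (row=8, col=2)
  R: turn right, now facing West
  F4: move forward 0/4 (blocked), now at (row=8, col=2)
  R: turn right, now facing North
  F3: move forward 3, now at (row=5, col=2)
Final: (row=5, col=2), facing North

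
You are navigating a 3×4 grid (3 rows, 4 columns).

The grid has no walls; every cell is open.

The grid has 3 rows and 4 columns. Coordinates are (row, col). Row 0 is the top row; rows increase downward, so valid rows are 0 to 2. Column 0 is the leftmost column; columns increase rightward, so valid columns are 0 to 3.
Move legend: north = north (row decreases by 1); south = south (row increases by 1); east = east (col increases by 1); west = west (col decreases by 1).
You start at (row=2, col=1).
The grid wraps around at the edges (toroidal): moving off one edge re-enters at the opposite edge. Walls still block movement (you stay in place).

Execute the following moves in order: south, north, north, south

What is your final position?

Answer: Final position: (row=2, col=1)

Derivation:
Start: (row=2, col=1)
  south (south): (row=2, col=1) -> (row=0, col=1)
  north (north): (row=0, col=1) -> (row=2, col=1)
  north (north): (row=2, col=1) -> (row=1, col=1)
  south (south): (row=1, col=1) -> (row=2, col=1)
Final: (row=2, col=1)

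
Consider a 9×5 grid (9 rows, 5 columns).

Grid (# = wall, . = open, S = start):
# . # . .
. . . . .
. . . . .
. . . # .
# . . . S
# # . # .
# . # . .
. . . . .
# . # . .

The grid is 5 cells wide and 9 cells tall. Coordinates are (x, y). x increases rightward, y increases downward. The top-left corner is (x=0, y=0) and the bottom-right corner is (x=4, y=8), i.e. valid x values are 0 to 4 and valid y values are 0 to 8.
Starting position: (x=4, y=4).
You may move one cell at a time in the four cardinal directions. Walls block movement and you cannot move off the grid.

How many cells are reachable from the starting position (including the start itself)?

Answer: Reachable cells: 34

Derivation:
BFS flood-fill from (x=4, y=4):
  Distance 0: (x=4, y=4)
  Distance 1: (x=4, y=3), (x=3, y=4), (x=4, y=5)
  Distance 2: (x=4, y=2), (x=2, y=4), (x=4, y=6)
  Distance 3: (x=4, y=1), (x=3, y=2), (x=2, y=3), (x=1, y=4), (x=2, y=5), (x=3, y=6), (x=4, y=7)
  Distance 4: (x=4, y=0), (x=3, y=1), (x=2, y=2), (x=1, y=3), (x=3, y=7), (x=4, y=8)
  Distance 5: (x=3, y=0), (x=2, y=1), (x=1, y=2), (x=0, y=3), (x=2, y=7), (x=3, y=8)
  Distance 6: (x=1, y=1), (x=0, y=2), (x=1, y=7)
  Distance 7: (x=1, y=0), (x=0, y=1), (x=1, y=6), (x=0, y=7), (x=1, y=8)
Total reachable: 34 (grid has 34 open cells total)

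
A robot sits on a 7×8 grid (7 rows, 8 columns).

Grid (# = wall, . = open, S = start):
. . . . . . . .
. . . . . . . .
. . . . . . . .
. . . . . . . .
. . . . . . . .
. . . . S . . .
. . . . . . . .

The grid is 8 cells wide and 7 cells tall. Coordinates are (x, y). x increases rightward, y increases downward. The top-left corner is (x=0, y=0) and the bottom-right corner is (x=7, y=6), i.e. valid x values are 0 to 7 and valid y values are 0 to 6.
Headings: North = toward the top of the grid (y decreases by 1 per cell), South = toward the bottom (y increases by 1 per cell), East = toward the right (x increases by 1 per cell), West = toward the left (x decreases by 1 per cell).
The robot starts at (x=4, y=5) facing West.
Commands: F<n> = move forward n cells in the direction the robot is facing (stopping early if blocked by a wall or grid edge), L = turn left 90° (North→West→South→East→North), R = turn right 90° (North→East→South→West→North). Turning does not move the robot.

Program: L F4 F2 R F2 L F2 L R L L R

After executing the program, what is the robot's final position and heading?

Start: (x=4, y=5), facing West
  L: turn left, now facing South
  F4: move forward 1/4 (blocked), now at (x=4, y=6)
  F2: move forward 0/2 (blocked), now at (x=4, y=6)
  R: turn right, now facing West
  F2: move forward 2, now at (x=2, y=6)
  L: turn left, now facing South
  F2: move forward 0/2 (blocked), now at (x=2, y=6)
  L: turn left, now facing East
  R: turn right, now facing South
  L: turn left, now facing East
  L: turn left, now facing North
  R: turn right, now facing East
Final: (x=2, y=6), facing East

Answer: Final position: (x=2, y=6), facing East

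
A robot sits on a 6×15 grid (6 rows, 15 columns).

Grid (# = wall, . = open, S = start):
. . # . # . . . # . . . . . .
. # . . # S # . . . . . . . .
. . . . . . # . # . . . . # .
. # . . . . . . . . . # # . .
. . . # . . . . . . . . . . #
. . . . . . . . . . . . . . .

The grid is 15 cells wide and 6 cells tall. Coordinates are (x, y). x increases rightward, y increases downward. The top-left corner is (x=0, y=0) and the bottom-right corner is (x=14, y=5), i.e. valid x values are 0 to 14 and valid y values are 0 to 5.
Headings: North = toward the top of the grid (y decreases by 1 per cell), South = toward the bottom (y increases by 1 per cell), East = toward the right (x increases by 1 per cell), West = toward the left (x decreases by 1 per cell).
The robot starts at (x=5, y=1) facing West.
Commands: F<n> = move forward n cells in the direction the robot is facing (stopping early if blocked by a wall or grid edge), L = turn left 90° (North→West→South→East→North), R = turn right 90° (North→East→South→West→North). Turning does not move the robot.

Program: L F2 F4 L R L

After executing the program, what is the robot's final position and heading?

Answer: Final position: (x=5, y=5), facing East

Derivation:
Start: (x=5, y=1), facing West
  L: turn left, now facing South
  F2: move forward 2, now at (x=5, y=3)
  F4: move forward 2/4 (blocked), now at (x=5, y=5)
  L: turn left, now facing East
  R: turn right, now facing South
  L: turn left, now facing East
Final: (x=5, y=5), facing East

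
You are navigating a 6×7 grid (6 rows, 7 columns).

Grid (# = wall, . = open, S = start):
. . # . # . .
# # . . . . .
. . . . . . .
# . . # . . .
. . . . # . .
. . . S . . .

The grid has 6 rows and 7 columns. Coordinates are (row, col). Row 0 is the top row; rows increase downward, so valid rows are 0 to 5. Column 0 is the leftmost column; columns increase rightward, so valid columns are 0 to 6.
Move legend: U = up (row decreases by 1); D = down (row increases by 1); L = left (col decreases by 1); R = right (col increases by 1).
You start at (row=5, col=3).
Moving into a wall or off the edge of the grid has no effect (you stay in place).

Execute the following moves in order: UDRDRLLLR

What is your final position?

Start: (row=5, col=3)
  U (up): (row=5, col=3) -> (row=4, col=3)
  D (down): (row=4, col=3) -> (row=5, col=3)
  R (right): (row=5, col=3) -> (row=5, col=4)
  D (down): blocked, stay at (row=5, col=4)
  R (right): (row=5, col=4) -> (row=5, col=5)
  L (left): (row=5, col=5) -> (row=5, col=4)
  L (left): (row=5, col=4) -> (row=5, col=3)
  L (left): (row=5, col=3) -> (row=5, col=2)
  R (right): (row=5, col=2) -> (row=5, col=3)
Final: (row=5, col=3)

Answer: Final position: (row=5, col=3)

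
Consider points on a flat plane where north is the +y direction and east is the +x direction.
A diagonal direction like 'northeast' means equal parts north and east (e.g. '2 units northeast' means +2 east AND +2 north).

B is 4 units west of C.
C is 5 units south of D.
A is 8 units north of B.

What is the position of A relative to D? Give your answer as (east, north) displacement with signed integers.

Answer: A is at (east=-4, north=3) relative to D.

Derivation:
Place D at the origin (east=0, north=0).
  C is 5 units south of D: delta (east=+0, north=-5); C at (east=0, north=-5).
  B is 4 units west of C: delta (east=-4, north=+0); B at (east=-4, north=-5).
  A is 8 units north of B: delta (east=+0, north=+8); A at (east=-4, north=3).
Therefore A relative to D: (east=-4, north=3).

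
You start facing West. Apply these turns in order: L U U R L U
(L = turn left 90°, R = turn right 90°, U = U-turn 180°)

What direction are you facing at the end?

Answer: Final heading: North

Derivation:
Start: West
  L (left (90° counter-clockwise)) -> South
  U (U-turn (180°)) -> North
  U (U-turn (180°)) -> South
  R (right (90° clockwise)) -> West
  L (left (90° counter-clockwise)) -> South
  U (U-turn (180°)) -> North
Final: North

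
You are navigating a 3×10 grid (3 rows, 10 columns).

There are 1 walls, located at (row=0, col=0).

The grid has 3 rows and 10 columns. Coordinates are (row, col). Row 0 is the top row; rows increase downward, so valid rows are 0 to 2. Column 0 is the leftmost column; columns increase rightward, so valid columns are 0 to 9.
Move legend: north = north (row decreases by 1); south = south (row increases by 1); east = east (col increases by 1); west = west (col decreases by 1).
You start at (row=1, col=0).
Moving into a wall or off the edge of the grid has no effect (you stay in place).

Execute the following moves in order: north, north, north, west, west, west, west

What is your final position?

Start: (row=1, col=0)
  [×3]north (north): blocked, stay at (row=1, col=0)
  [×4]west (west): blocked, stay at (row=1, col=0)
Final: (row=1, col=0)

Answer: Final position: (row=1, col=0)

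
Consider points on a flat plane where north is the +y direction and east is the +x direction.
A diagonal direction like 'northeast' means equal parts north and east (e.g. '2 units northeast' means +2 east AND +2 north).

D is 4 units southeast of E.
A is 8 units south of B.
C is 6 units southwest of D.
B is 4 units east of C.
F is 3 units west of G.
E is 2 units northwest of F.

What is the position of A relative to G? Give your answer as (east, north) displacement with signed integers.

Place G at the origin (east=0, north=0).
  F is 3 units west of G: delta (east=-3, north=+0); F at (east=-3, north=0).
  E is 2 units northwest of F: delta (east=-2, north=+2); E at (east=-5, north=2).
  D is 4 units southeast of E: delta (east=+4, north=-4); D at (east=-1, north=-2).
  C is 6 units southwest of D: delta (east=-6, north=-6); C at (east=-7, north=-8).
  B is 4 units east of C: delta (east=+4, north=+0); B at (east=-3, north=-8).
  A is 8 units south of B: delta (east=+0, north=-8); A at (east=-3, north=-16).
Therefore A relative to G: (east=-3, north=-16).

Answer: A is at (east=-3, north=-16) relative to G.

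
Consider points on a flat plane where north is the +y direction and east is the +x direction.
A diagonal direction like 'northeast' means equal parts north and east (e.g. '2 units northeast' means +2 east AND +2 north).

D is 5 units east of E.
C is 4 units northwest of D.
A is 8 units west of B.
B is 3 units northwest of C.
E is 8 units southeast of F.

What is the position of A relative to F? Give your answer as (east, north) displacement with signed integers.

Place F at the origin (east=0, north=0).
  E is 8 units southeast of F: delta (east=+8, north=-8); E at (east=8, north=-8).
  D is 5 units east of E: delta (east=+5, north=+0); D at (east=13, north=-8).
  C is 4 units northwest of D: delta (east=-4, north=+4); C at (east=9, north=-4).
  B is 3 units northwest of C: delta (east=-3, north=+3); B at (east=6, north=-1).
  A is 8 units west of B: delta (east=-8, north=+0); A at (east=-2, north=-1).
Therefore A relative to F: (east=-2, north=-1).

Answer: A is at (east=-2, north=-1) relative to F.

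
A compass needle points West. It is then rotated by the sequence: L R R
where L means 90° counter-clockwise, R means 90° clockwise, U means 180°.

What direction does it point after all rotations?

Answer: Final heading: North

Derivation:
Start: West
  L (left (90° counter-clockwise)) -> South
  R (right (90° clockwise)) -> West
  R (right (90° clockwise)) -> North
Final: North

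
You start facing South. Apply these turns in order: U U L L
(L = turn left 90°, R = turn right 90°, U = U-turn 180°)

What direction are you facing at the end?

Start: South
  U (U-turn (180°)) -> North
  U (U-turn (180°)) -> South
  L (left (90° counter-clockwise)) -> East
  L (left (90° counter-clockwise)) -> North
Final: North

Answer: Final heading: North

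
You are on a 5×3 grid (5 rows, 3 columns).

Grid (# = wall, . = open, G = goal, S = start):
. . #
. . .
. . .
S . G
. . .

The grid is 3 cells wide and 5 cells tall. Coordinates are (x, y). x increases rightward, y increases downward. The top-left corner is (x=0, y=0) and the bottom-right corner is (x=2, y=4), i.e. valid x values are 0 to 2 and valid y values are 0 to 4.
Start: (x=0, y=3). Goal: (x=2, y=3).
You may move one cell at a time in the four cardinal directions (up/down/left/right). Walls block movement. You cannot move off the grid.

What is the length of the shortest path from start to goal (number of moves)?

BFS from (x=0, y=3) until reaching (x=2, y=3):
  Distance 0: (x=0, y=3)
  Distance 1: (x=0, y=2), (x=1, y=3), (x=0, y=4)
  Distance 2: (x=0, y=1), (x=1, y=2), (x=2, y=3), (x=1, y=4)  <- goal reached here
One shortest path (2 moves): (x=0, y=3) -> (x=1, y=3) -> (x=2, y=3)

Answer: Shortest path length: 2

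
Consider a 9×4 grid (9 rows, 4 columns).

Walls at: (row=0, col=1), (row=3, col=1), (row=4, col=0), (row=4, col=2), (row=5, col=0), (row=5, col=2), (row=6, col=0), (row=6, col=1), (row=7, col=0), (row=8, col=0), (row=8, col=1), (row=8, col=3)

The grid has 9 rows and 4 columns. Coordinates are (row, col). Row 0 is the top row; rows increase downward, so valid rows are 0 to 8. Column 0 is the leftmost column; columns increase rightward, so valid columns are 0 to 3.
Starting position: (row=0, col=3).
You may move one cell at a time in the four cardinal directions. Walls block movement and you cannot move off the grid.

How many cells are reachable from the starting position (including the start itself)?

BFS flood-fill from (row=0, col=3):
  Distance 0: (row=0, col=3)
  Distance 1: (row=0, col=2), (row=1, col=3)
  Distance 2: (row=1, col=2), (row=2, col=3)
  Distance 3: (row=1, col=1), (row=2, col=2), (row=3, col=3)
  Distance 4: (row=1, col=0), (row=2, col=1), (row=3, col=2), (row=4, col=3)
  Distance 5: (row=0, col=0), (row=2, col=0), (row=5, col=3)
  Distance 6: (row=3, col=0), (row=6, col=3)
  Distance 7: (row=6, col=2), (row=7, col=3)
  Distance 8: (row=7, col=2)
  Distance 9: (row=7, col=1), (row=8, col=2)
Total reachable: 22 (grid has 24 open cells total)

Answer: Reachable cells: 22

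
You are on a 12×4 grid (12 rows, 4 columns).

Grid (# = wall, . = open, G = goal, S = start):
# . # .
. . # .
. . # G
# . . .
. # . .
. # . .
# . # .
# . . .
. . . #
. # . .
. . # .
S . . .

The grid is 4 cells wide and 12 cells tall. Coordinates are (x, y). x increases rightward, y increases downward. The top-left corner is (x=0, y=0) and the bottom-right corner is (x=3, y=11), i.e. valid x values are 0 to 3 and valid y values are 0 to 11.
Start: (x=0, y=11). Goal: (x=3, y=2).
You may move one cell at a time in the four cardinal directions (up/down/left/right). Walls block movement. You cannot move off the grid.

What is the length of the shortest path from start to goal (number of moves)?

Answer: Shortest path length: 12

Derivation:
BFS from (x=0, y=11) until reaching (x=3, y=2):
  Distance 0: (x=0, y=11)
  Distance 1: (x=0, y=10), (x=1, y=11)
  Distance 2: (x=0, y=9), (x=1, y=10), (x=2, y=11)
  Distance 3: (x=0, y=8), (x=3, y=11)
  Distance 4: (x=1, y=8), (x=3, y=10)
  Distance 5: (x=1, y=7), (x=2, y=8), (x=3, y=9)
  Distance 6: (x=1, y=6), (x=2, y=7), (x=2, y=9)
  Distance 7: (x=3, y=7)
  Distance 8: (x=3, y=6)
  Distance 9: (x=3, y=5)
  Distance 10: (x=3, y=4), (x=2, y=5)
  Distance 11: (x=3, y=3), (x=2, y=4)
  Distance 12: (x=3, y=2), (x=2, y=3)  <- goal reached here
One shortest path (12 moves): (x=0, y=11) -> (x=0, y=10) -> (x=0, y=9) -> (x=0, y=8) -> (x=1, y=8) -> (x=2, y=8) -> (x=2, y=7) -> (x=3, y=7) -> (x=3, y=6) -> (x=3, y=5) -> (x=3, y=4) -> (x=3, y=3) -> (x=3, y=2)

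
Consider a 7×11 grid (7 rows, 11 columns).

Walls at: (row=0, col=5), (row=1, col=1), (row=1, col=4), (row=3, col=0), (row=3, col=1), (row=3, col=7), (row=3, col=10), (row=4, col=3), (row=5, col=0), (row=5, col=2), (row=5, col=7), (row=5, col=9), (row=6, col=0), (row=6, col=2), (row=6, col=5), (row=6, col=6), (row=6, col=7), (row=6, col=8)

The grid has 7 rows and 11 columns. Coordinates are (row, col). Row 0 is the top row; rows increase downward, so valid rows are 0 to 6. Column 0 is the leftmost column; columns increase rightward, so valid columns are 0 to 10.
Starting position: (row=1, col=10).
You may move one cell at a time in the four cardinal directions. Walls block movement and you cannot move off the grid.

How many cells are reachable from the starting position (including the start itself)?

Answer: Reachable cells: 59

Derivation:
BFS flood-fill from (row=1, col=10):
  Distance 0: (row=1, col=10)
  Distance 1: (row=0, col=10), (row=1, col=9), (row=2, col=10)
  Distance 2: (row=0, col=9), (row=1, col=8), (row=2, col=9)
  Distance 3: (row=0, col=8), (row=1, col=7), (row=2, col=8), (row=3, col=9)
  Distance 4: (row=0, col=7), (row=1, col=6), (row=2, col=7), (row=3, col=8), (row=4, col=9)
  Distance 5: (row=0, col=6), (row=1, col=5), (row=2, col=6), (row=4, col=8), (row=4, col=10)
  Distance 6: (row=2, col=5), (row=3, col=6), (row=4, col=7), (row=5, col=8), (row=5, col=10)
  Distance 7: (row=2, col=4), (row=3, col=5), (row=4, col=6), (row=6, col=10)
  Distance 8: (row=2, col=3), (row=3, col=4), (row=4, col=5), (row=5, col=6), (row=6, col=9)
  Distance 9: (row=1, col=3), (row=2, col=2), (row=3, col=3), (row=4, col=4), (row=5, col=5)
  Distance 10: (row=0, col=3), (row=1, col=2), (row=2, col=1), (row=3, col=2), (row=5, col=4)
  Distance 11: (row=0, col=2), (row=0, col=4), (row=2, col=0), (row=4, col=2), (row=5, col=3), (row=6, col=4)
  Distance 12: (row=0, col=1), (row=1, col=0), (row=4, col=1), (row=6, col=3)
  Distance 13: (row=0, col=0), (row=4, col=0), (row=5, col=1)
  Distance 14: (row=6, col=1)
Total reachable: 59 (grid has 59 open cells total)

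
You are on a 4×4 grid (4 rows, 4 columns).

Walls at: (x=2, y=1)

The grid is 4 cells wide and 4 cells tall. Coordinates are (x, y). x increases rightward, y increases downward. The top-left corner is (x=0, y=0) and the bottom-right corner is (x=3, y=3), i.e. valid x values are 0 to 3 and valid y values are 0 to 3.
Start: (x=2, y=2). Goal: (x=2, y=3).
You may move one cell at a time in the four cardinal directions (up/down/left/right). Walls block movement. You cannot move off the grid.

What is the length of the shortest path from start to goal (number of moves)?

Answer: Shortest path length: 1

Derivation:
BFS from (x=2, y=2) until reaching (x=2, y=3):
  Distance 0: (x=2, y=2)
  Distance 1: (x=1, y=2), (x=3, y=2), (x=2, y=3)  <- goal reached here
One shortest path (1 moves): (x=2, y=2) -> (x=2, y=3)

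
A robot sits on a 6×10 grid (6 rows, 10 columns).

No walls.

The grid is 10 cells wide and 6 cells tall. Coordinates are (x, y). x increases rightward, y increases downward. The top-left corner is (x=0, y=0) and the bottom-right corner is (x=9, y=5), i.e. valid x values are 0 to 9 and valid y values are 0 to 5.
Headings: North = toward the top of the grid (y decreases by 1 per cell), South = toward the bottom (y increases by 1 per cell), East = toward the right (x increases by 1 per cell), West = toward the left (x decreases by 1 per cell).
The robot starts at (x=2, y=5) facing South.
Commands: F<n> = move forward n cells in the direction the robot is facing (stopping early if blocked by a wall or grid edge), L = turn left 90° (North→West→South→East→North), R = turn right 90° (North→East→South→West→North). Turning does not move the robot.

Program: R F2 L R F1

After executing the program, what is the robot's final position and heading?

Start: (x=2, y=5), facing South
  R: turn right, now facing West
  F2: move forward 2, now at (x=0, y=5)
  L: turn left, now facing South
  R: turn right, now facing West
  F1: move forward 0/1 (blocked), now at (x=0, y=5)
Final: (x=0, y=5), facing West

Answer: Final position: (x=0, y=5), facing West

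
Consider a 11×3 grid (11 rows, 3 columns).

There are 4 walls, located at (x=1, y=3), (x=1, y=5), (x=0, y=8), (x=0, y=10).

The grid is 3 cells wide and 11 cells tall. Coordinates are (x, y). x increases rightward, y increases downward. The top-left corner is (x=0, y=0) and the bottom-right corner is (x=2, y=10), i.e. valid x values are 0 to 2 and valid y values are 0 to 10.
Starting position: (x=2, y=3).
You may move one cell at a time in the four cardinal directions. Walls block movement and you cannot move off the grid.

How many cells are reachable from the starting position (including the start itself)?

BFS flood-fill from (x=2, y=3):
  Distance 0: (x=2, y=3)
  Distance 1: (x=2, y=2), (x=2, y=4)
  Distance 2: (x=2, y=1), (x=1, y=2), (x=1, y=4), (x=2, y=5)
  Distance 3: (x=2, y=0), (x=1, y=1), (x=0, y=2), (x=0, y=4), (x=2, y=6)
  Distance 4: (x=1, y=0), (x=0, y=1), (x=0, y=3), (x=0, y=5), (x=1, y=6), (x=2, y=7)
  Distance 5: (x=0, y=0), (x=0, y=6), (x=1, y=7), (x=2, y=8)
  Distance 6: (x=0, y=7), (x=1, y=8), (x=2, y=9)
  Distance 7: (x=1, y=9), (x=2, y=10)
  Distance 8: (x=0, y=9), (x=1, y=10)
Total reachable: 29 (grid has 29 open cells total)

Answer: Reachable cells: 29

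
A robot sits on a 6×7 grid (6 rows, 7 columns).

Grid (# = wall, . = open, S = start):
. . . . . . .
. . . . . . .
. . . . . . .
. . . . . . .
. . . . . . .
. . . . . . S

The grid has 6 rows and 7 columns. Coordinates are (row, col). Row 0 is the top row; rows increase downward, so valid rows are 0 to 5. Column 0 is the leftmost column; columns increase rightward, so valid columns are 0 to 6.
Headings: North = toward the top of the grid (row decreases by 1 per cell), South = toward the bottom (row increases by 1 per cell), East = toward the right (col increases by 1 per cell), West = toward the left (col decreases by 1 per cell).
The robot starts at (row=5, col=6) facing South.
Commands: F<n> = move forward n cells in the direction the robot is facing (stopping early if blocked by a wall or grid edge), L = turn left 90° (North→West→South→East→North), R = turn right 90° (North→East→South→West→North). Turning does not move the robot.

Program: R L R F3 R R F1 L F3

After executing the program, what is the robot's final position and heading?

Start: (row=5, col=6), facing South
  R: turn right, now facing West
  L: turn left, now facing South
  R: turn right, now facing West
  F3: move forward 3, now at (row=5, col=3)
  R: turn right, now facing North
  R: turn right, now facing East
  F1: move forward 1, now at (row=5, col=4)
  L: turn left, now facing North
  F3: move forward 3, now at (row=2, col=4)
Final: (row=2, col=4), facing North

Answer: Final position: (row=2, col=4), facing North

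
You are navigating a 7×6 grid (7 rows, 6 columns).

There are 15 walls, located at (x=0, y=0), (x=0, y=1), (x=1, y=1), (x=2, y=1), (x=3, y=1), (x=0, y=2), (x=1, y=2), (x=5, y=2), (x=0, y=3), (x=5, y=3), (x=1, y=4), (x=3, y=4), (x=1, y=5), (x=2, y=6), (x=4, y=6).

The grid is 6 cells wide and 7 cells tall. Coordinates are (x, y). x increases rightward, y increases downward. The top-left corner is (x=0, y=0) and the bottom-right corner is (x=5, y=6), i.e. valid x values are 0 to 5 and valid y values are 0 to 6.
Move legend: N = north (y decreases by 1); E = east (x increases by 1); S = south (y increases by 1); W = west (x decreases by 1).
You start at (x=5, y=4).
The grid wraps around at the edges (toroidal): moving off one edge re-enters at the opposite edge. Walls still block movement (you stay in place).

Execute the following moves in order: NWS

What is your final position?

Answer: Final position: (x=4, y=5)

Derivation:
Start: (x=5, y=4)
  N (north): blocked, stay at (x=5, y=4)
  W (west): (x=5, y=4) -> (x=4, y=4)
  S (south): (x=4, y=4) -> (x=4, y=5)
Final: (x=4, y=5)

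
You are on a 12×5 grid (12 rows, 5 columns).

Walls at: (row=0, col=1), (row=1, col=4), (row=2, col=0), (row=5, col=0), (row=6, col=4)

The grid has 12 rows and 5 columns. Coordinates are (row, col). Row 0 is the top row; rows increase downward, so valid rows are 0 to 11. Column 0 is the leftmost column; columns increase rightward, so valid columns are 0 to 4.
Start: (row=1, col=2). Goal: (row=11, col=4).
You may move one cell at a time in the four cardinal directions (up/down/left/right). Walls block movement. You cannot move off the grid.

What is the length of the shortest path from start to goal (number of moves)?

BFS from (row=1, col=2) until reaching (row=11, col=4):
  Distance 0: (row=1, col=2)
  Distance 1: (row=0, col=2), (row=1, col=1), (row=1, col=3), (row=2, col=2)
  Distance 2: (row=0, col=3), (row=1, col=0), (row=2, col=1), (row=2, col=3), (row=3, col=2)
  Distance 3: (row=0, col=0), (row=0, col=4), (row=2, col=4), (row=3, col=1), (row=3, col=3), (row=4, col=2)
  Distance 4: (row=3, col=0), (row=3, col=4), (row=4, col=1), (row=4, col=3), (row=5, col=2)
  Distance 5: (row=4, col=0), (row=4, col=4), (row=5, col=1), (row=5, col=3), (row=6, col=2)
  Distance 6: (row=5, col=4), (row=6, col=1), (row=6, col=3), (row=7, col=2)
  Distance 7: (row=6, col=0), (row=7, col=1), (row=7, col=3), (row=8, col=2)
  Distance 8: (row=7, col=0), (row=7, col=4), (row=8, col=1), (row=8, col=3), (row=9, col=2)
  Distance 9: (row=8, col=0), (row=8, col=4), (row=9, col=1), (row=9, col=3), (row=10, col=2)
  Distance 10: (row=9, col=0), (row=9, col=4), (row=10, col=1), (row=10, col=3), (row=11, col=2)
  Distance 11: (row=10, col=0), (row=10, col=4), (row=11, col=1), (row=11, col=3)
  Distance 12: (row=11, col=0), (row=11, col=4)  <- goal reached here
One shortest path (12 moves): (row=1, col=2) -> (row=1, col=3) -> (row=2, col=3) -> (row=3, col=3) -> (row=4, col=3) -> (row=5, col=3) -> (row=6, col=3) -> (row=7, col=3) -> (row=7, col=4) -> (row=8, col=4) -> (row=9, col=4) -> (row=10, col=4) -> (row=11, col=4)

Answer: Shortest path length: 12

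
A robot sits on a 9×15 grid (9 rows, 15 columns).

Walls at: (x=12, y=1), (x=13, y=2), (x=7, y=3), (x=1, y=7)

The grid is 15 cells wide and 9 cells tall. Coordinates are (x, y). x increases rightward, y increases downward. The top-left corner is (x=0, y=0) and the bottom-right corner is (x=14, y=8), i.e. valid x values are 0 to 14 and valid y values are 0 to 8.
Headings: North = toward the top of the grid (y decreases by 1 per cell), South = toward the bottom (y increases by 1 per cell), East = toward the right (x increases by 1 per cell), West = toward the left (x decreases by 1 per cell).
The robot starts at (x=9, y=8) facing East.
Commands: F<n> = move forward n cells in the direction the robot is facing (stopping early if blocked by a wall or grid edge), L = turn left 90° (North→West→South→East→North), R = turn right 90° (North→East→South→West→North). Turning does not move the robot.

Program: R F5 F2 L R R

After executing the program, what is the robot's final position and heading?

Answer: Final position: (x=9, y=8), facing West

Derivation:
Start: (x=9, y=8), facing East
  R: turn right, now facing South
  F5: move forward 0/5 (blocked), now at (x=9, y=8)
  F2: move forward 0/2 (blocked), now at (x=9, y=8)
  L: turn left, now facing East
  R: turn right, now facing South
  R: turn right, now facing West
Final: (x=9, y=8), facing West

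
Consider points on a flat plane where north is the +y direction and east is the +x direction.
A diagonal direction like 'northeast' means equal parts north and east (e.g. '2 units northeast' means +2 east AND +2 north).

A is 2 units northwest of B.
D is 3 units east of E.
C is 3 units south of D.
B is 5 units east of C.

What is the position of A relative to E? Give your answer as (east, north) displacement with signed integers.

Place E at the origin (east=0, north=0).
  D is 3 units east of E: delta (east=+3, north=+0); D at (east=3, north=0).
  C is 3 units south of D: delta (east=+0, north=-3); C at (east=3, north=-3).
  B is 5 units east of C: delta (east=+5, north=+0); B at (east=8, north=-3).
  A is 2 units northwest of B: delta (east=-2, north=+2); A at (east=6, north=-1).
Therefore A relative to E: (east=6, north=-1).

Answer: A is at (east=6, north=-1) relative to E.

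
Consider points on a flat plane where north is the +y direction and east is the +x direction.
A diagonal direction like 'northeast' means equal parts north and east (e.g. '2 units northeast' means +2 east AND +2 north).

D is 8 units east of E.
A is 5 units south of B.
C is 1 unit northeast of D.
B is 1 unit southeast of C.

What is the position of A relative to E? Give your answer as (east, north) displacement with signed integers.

Place E at the origin (east=0, north=0).
  D is 8 units east of E: delta (east=+8, north=+0); D at (east=8, north=0).
  C is 1 unit northeast of D: delta (east=+1, north=+1); C at (east=9, north=1).
  B is 1 unit southeast of C: delta (east=+1, north=-1); B at (east=10, north=0).
  A is 5 units south of B: delta (east=+0, north=-5); A at (east=10, north=-5).
Therefore A relative to E: (east=10, north=-5).

Answer: A is at (east=10, north=-5) relative to E.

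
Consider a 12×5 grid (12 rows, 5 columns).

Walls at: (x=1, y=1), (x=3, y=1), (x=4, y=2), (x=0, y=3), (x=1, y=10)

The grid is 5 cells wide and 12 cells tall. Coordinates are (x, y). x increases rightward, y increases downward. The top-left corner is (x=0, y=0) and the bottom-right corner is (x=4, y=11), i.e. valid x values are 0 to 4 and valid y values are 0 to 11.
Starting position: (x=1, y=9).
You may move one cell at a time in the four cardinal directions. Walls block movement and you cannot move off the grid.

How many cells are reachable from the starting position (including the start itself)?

BFS flood-fill from (x=1, y=9):
  Distance 0: (x=1, y=9)
  Distance 1: (x=1, y=8), (x=0, y=9), (x=2, y=9)
  Distance 2: (x=1, y=7), (x=0, y=8), (x=2, y=8), (x=3, y=9), (x=0, y=10), (x=2, y=10)
  Distance 3: (x=1, y=6), (x=0, y=7), (x=2, y=7), (x=3, y=8), (x=4, y=9), (x=3, y=10), (x=0, y=11), (x=2, y=11)
  Distance 4: (x=1, y=5), (x=0, y=6), (x=2, y=6), (x=3, y=7), (x=4, y=8), (x=4, y=10), (x=1, y=11), (x=3, y=11)
  Distance 5: (x=1, y=4), (x=0, y=5), (x=2, y=5), (x=3, y=6), (x=4, y=7), (x=4, y=11)
  Distance 6: (x=1, y=3), (x=0, y=4), (x=2, y=4), (x=3, y=5), (x=4, y=6)
  Distance 7: (x=1, y=2), (x=2, y=3), (x=3, y=4), (x=4, y=5)
  Distance 8: (x=0, y=2), (x=2, y=2), (x=3, y=3), (x=4, y=4)
  Distance 9: (x=0, y=1), (x=2, y=1), (x=3, y=2), (x=4, y=3)
  Distance 10: (x=0, y=0), (x=2, y=0)
  Distance 11: (x=1, y=0), (x=3, y=0)
  Distance 12: (x=4, y=0)
  Distance 13: (x=4, y=1)
Total reachable: 55 (grid has 55 open cells total)

Answer: Reachable cells: 55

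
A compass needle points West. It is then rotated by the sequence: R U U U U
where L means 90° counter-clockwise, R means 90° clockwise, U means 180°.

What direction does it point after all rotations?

Answer: Final heading: North

Derivation:
Start: West
  R (right (90° clockwise)) -> North
  U (U-turn (180°)) -> South
  U (U-turn (180°)) -> North
  U (U-turn (180°)) -> South
  U (U-turn (180°)) -> North
Final: North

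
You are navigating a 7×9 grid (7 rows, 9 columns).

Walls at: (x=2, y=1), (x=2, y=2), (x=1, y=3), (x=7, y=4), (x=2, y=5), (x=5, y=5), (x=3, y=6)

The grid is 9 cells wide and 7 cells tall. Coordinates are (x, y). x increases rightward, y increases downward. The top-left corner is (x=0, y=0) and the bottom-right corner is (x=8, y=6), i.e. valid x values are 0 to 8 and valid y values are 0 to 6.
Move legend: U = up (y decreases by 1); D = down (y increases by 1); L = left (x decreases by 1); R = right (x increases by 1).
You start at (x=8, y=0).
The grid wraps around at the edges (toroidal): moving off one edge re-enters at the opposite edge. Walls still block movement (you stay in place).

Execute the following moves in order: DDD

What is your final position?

Start: (x=8, y=0)
  D (down): (x=8, y=0) -> (x=8, y=1)
  D (down): (x=8, y=1) -> (x=8, y=2)
  D (down): (x=8, y=2) -> (x=8, y=3)
Final: (x=8, y=3)

Answer: Final position: (x=8, y=3)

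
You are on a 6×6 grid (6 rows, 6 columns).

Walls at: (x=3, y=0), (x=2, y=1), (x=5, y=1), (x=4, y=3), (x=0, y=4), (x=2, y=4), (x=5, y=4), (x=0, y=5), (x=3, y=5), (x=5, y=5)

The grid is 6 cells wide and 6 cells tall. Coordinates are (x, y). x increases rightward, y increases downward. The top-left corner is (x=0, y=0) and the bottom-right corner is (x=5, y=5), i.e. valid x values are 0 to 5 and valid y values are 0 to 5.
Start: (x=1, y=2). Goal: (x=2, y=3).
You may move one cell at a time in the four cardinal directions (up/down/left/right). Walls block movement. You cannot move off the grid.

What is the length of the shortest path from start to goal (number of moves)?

BFS from (x=1, y=2) until reaching (x=2, y=3):
  Distance 0: (x=1, y=2)
  Distance 1: (x=1, y=1), (x=0, y=2), (x=2, y=2), (x=1, y=3)
  Distance 2: (x=1, y=0), (x=0, y=1), (x=3, y=2), (x=0, y=3), (x=2, y=3), (x=1, y=4)  <- goal reached here
One shortest path (2 moves): (x=1, y=2) -> (x=2, y=2) -> (x=2, y=3)

Answer: Shortest path length: 2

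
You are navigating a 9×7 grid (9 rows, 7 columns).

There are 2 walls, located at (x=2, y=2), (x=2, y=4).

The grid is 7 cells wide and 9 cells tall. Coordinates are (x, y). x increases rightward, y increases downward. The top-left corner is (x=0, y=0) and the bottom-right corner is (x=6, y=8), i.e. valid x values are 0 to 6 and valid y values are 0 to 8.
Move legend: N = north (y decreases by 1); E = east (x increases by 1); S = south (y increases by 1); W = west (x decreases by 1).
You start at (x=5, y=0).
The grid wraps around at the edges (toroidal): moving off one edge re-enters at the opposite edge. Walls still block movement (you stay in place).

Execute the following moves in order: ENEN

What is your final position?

Answer: Final position: (x=0, y=7)

Derivation:
Start: (x=5, y=0)
  E (east): (x=5, y=0) -> (x=6, y=0)
  N (north): (x=6, y=0) -> (x=6, y=8)
  E (east): (x=6, y=8) -> (x=0, y=8)
  N (north): (x=0, y=8) -> (x=0, y=7)
Final: (x=0, y=7)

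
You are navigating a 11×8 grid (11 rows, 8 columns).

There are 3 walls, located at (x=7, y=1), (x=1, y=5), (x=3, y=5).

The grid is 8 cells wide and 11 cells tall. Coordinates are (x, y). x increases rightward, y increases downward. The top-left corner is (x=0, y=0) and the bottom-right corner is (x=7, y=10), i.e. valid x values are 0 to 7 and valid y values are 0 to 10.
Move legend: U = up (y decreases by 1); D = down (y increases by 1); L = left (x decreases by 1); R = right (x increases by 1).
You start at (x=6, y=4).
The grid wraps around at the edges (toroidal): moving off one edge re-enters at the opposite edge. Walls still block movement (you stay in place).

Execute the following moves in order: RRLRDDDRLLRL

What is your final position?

Answer: Final position: (x=7, y=7)

Derivation:
Start: (x=6, y=4)
  R (right): (x=6, y=4) -> (x=7, y=4)
  R (right): (x=7, y=4) -> (x=0, y=4)
  L (left): (x=0, y=4) -> (x=7, y=4)
  R (right): (x=7, y=4) -> (x=0, y=4)
  D (down): (x=0, y=4) -> (x=0, y=5)
  D (down): (x=0, y=5) -> (x=0, y=6)
  D (down): (x=0, y=6) -> (x=0, y=7)
  R (right): (x=0, y=7) -> (x=1, y=7)
  L (left): (x=1, y=7) -> (x=0, y=7)
  L (left): (x=0, y=7) -> (x=7, y=7)
  R (right): (x=7, y=7) -> (x=0, y=7)
  L (left): (x=0, y=7) -> (x=7, y=7)
Final: (x=7, y=7)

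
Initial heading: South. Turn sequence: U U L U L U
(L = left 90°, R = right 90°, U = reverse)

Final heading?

Answer: Final heading: North

Derivation:
Start: South
  U (U-turn (180°)) -> North
  U (U-turn (180°)) -> South
  L (left (90° counter-clockwise)) -> East
  U (U-turn (180°)) -> West
  L (left (90° counter-clockwise)) -> South
  U (U-turn (180°)) -> North
Final: North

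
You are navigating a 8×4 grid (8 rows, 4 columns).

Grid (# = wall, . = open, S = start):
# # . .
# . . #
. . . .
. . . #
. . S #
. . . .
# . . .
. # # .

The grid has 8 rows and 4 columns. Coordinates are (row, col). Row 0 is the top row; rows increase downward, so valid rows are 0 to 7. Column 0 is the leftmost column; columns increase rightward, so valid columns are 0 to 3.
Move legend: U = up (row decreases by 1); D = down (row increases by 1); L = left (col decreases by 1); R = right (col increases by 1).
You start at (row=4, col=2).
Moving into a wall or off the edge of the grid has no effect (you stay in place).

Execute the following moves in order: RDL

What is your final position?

Start: (row=4, col=2)
  R (right): blocked, stay at (row=4, col=2)
  D (down): (row=4, col=2) -> (row=5, col=2)
  L (left): (row=5, col=2) -> (row=5, col=1)
Final: (row=5, col=1)

Answer: Final position: (row=5, col=1)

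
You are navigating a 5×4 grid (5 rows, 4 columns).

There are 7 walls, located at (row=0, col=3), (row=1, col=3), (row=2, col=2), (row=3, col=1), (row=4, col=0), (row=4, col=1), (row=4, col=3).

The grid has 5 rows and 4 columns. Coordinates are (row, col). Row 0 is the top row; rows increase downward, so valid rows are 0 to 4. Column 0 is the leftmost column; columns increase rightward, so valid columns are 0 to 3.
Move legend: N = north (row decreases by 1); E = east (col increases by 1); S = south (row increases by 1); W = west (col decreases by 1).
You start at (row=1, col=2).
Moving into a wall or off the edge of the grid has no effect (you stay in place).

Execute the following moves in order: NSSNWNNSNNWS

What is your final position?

Answer: Final position: (row=1, col=0)

Derivation:
Start: (row=1, col=2)
  N (north): (row=1, col=2) -> (row=0, col=2)
  S (south): (row=0, col=2) -> (row=1, col=2)
  S (south): blocked, stay at (row=1, col=2)
  N (north): (row=1, col=2) -> (row=0, col=2)
  W (west): (row=0, col=2) -> (row=0, col=1)
  N (north): blocked, stay at (row=0, col=1)
  N (north): blocked, stay at (row=0, col=1)
  S (south): (row=0, col=1) -> (row=1, col=1)
  N (north): (row=1, col=1) -> (row=0, col=1)
  N (north): blocked, stay at (row=0, col=1)
  W (west): (row=0, col=1) -> (row=0, col=0)
  S (south): (row=0, col=0) -> (row=1, col=0)
Final: (row=1, col=0)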